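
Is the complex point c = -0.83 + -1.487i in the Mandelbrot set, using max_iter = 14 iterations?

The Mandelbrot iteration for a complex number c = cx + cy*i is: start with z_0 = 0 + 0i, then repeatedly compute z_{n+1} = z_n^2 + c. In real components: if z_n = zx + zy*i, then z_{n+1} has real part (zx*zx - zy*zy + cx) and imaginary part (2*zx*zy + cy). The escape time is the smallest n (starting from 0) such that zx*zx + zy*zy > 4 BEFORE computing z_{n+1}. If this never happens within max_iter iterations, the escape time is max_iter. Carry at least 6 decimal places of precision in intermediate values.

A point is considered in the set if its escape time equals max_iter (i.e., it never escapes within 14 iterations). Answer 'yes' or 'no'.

z_0 = 0 + 0i, c = -0.8300 + -1.4870i
Iter 1: z = -0.8300 + -1.4870i, |z|^2 = 2.9001
Iter 2: z = -2.3523 + 0.9814i, |z|^2 = 6.4964
Escaped at iteration 2

Answer: no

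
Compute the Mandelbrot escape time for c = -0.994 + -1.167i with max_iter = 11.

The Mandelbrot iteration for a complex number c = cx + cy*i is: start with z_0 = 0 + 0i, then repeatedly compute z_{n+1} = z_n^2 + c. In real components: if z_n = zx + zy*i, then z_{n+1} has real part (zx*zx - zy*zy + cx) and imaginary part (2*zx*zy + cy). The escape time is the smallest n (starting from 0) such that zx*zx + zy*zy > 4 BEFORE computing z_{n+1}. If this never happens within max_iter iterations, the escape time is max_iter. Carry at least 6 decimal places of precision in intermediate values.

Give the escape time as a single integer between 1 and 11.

Answer: 3

Derivation:
z_0 = 0 + 0i, c = -0.9940 + -1.1670i
Iter 1: z = -0.9940 + -1.1670i, |z|^2 = 2.3499
Iter 2: z = -1.3679 + 1.1530i, |z|^2 = 3.2004
Iter 3: z = -0.4524 + -4.3213i, |z|^2 = 18.8779
Escaped at iteration 3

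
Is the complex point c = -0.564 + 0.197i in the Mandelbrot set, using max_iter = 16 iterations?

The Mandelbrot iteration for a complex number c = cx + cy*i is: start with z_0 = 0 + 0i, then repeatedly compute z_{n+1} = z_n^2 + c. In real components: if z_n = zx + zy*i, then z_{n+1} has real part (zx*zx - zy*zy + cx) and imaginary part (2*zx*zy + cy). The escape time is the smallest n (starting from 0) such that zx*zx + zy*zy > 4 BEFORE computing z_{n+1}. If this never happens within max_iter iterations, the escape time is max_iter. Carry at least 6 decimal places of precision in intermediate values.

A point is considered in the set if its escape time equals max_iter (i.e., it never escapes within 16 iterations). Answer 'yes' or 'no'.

Answer: yes

Derivation:
z_0 = 0 + 0i, c = -0.5640 + 0.1970i
Iter 1: z = -0.5640 + 0.1970i, |z|^2 = 0.3569
Iter 2: z = -0.2847 + -0.0252i, |z|^2 = 0.0817
Iter 3: z = -0.4836 + 0.2114i, |z|^2 = 0.2785
Iter 4: z = -0.3748 + -0.0074i, |z|^2 = 0.1406
Iter 5: z = -0.4236 + 0.2026i, |z|^2 = 0.2204
Iter 6: z = -0.4256 + 0.0254i, |z|^2 = 0.1818
Iter 7: z = -0.3835 + 0.1754i, |z|^2 = 0.1778
Iter 8: z = -0.4477 + 0.0625i, |z|^2 = 0.2043
Iter 9: z = -0.3675 + 0.1410i, |z|^2 = 0.1549
Iter 10: z = -0.4489 + 0.0933i, |z|^2 = 0.2102
Iter 11: z = -0.3712 + 0.1132i, |z|^2 = 0.1506
Iter 12: z = -0.4390 + 0.1129i, |z|^2 = 0.2055
Iter 13: z = -0.3840 + 0.0978i, |z|^2 = 0.1571
Iter 14: z = -0.4261 + 0.1219i, |z|^2 = 0.1964
Iter 15: z = -0.3973 + 0.0932i, |z|^2 = 0.1665
Did not escape in 16 iterations → in set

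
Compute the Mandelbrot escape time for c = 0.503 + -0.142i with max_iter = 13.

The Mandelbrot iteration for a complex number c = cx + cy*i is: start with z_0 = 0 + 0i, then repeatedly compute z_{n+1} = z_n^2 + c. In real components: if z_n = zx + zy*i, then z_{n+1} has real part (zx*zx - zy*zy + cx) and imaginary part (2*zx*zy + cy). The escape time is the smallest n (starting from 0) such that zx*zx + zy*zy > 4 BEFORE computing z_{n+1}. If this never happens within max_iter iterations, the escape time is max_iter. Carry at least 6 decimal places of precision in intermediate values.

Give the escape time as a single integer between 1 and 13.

Answer: 5

Derivation:
z_0 = 0 + 0i, c = 0.5030 + -0.1420i
Iter 1: z = 0.5030 + -0.1420i, |z|^2 = 0.2732
Iter 2: z = 0.7358 + -0.2849i, |z|^2 = 0.6226
Iter 3: z = 0.9633 + -0.5612i, |z|^2 = 1.2430
Iter 4: z = 1.1160 + -1.2233i, |z|^2 = 2.7419
Iter 5: z = 0.2522 + -2.8724i, |z|^2 = 8.3144
Escaped at iteration 5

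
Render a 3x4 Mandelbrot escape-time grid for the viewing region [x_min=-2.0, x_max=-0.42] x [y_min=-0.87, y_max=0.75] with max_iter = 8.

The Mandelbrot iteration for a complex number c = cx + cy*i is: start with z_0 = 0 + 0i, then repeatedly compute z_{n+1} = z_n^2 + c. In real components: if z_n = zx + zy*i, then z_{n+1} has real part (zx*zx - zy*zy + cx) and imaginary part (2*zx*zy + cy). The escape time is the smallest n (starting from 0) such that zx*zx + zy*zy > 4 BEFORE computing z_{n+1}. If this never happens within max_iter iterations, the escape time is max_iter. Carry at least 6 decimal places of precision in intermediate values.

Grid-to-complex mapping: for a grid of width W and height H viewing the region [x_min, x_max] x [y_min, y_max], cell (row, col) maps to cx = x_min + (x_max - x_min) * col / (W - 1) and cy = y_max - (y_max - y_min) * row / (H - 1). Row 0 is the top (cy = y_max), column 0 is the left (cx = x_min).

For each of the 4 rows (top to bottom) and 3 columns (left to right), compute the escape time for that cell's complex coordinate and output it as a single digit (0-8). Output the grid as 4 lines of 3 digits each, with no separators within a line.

Answer: 137
188
188
135

Derivation:
(row=0, col=0): c = -2.0000 + 0.7500i → escape time 1
(row=0, col=1): c = -1.2100 + 0.7500i → escape time 3
(row=0, col=2): c = -0.4200 + 0.7500i → escape time 7
(row=1, col=0): c = -2.0000 + 0.2100i → escape time 1
(row=1, col=1): c = -1.2100 + 0.2100i → escape time 8
(row=1, col=2): c = -0.4200 + 0.2100i → escape time 8
(row=2, col=0): c = -2.0000 + -0.3300i → escape time 1
(row=2, col=1): c = -1.2100 + -0.3300i → escape time 8
(row=2, col=2): c = -0.4200 + -0.3300i → escape time 8
(row=3, col=0): c = -2.0000 + -0.8700i → escape time 1
(row=3, col=1): c = -1.2100 + -0.8700i → escape time 3
(row=3, col=2): c = -0.4200 + -0.8700i → escape time 5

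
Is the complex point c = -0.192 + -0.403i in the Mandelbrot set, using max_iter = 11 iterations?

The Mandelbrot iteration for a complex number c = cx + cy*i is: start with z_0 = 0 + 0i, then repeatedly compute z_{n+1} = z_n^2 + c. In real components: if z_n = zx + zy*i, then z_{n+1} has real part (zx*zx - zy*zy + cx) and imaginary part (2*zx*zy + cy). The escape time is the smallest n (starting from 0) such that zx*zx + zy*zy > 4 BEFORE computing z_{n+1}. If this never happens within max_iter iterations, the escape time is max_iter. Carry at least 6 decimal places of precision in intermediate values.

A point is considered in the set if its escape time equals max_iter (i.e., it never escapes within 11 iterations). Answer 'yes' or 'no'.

z_0 = 0 + 0i, c = -0.1920 + -0.4030i
Iter 1: z = -0.1920 + -0.4030i, |z|^2 = 0.1993
Iter 2: z = -0.3175 + -0.2482i, |z|^2 = 0.1625
Iter 3: z = -0.1528 + -0.2453i, |z|^2 = 0.0835
Iter 4: z = -0.2288 + -0.3280i, |z|^2 = 0.1600
Iter 5: z = -0.2472 + -0.2529i, |z|^2 = 0.1251
Iter 6: z = -0.1948 + -0.2780i, |z|^2 = 0.1152
Iter 7: z = -0.2313 + -0.2947i, |z|^2 = 0.1404
Iter 8: z = -0.2253 + -0.2667i, |z|^2 = 0.1219
Iter 9: z = -0.2123 + -0.2828i, |z|^2 = 0.1251
Iter 10: z = -0.2269 + -0.2829i, |z|^2 = 0.1315
Did not escape in 11 iterations → in set

Answer: yes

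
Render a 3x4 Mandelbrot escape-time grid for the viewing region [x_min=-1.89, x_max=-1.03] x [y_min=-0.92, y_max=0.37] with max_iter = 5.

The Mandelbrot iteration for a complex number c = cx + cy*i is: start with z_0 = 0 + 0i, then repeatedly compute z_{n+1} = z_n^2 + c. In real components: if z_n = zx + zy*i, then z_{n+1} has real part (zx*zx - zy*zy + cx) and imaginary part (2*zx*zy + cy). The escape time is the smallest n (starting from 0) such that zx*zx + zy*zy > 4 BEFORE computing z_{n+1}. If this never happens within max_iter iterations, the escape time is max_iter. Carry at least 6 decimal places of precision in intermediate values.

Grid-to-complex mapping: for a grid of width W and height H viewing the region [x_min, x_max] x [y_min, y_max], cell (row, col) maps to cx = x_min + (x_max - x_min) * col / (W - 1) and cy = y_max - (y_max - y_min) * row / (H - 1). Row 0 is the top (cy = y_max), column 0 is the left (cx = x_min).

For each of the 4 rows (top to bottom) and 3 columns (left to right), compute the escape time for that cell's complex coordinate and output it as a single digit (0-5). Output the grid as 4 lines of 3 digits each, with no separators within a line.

Answer: 345
555
335
133

Derivation:
(row=0, col=0): c = -1.8900 + 0.3700i → escape time 3
(row=0, col=1): c = -1.4600 + 0.3700i → escape time 4
(row=0, col=2): c = -1.0300 + 0.3700i → escape time 5
(row=1, col=0): c = -1.8900 + -0.0600i → escape time 5
(row=1, col=1): c = -1.4600 + -0.0600i → escape time 5
(row=1, col=2): c = -1.0300 + -0.0600i → escape time 5
(row=2, col=0): c = -1.8900 + -0.4900i → escape time 3
(row=2, col=1): c = -1.4600 + -0.4900i → escape time 3
(row=2, col=2): c = -1.0300 + -0.4900i → escape time 5
(row=3, col=0): c = -1.8900 + -0.9200i → escape time 1
(row=3, col=1): c = -1.4600 + -0.9200i → escape time 3
(row=3, col=2): c = -1.0300 + -0.9200i → escape time 3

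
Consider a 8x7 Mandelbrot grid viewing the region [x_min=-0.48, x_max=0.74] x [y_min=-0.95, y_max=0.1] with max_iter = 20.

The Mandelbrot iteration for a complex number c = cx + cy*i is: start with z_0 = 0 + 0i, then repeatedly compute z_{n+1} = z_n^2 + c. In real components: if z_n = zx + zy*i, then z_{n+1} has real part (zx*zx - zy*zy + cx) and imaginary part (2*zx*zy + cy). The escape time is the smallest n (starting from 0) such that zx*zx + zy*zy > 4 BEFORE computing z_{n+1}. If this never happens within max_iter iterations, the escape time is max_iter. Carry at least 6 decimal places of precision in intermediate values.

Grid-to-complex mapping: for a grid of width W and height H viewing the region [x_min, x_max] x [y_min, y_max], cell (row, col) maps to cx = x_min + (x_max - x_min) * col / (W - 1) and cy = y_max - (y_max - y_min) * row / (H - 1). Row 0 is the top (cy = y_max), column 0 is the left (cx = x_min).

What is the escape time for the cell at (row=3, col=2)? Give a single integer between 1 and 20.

z_0 = 0 + 0i, c = -0.1314 + -0.4250i
Iter 1: z = -0.1314 + -0.4250i, |z|^2 = 0.1979
Iter 2: z = -0.2948 + -0.3133i, |z|^2 = 0.1850
Iter 3: z = -0.1427 + -0.2403i, |z|^2 = 0.0781
Iter 4: z = -0.1688 + -0.3564i, |z|^2 = 0.1555
Iter 5: z = -0.2300 + -0.3047i, |z|^2 = 0.1457
Iter 6: z = -0.1714 + -0.2849i, |z|^2 = 0.1105
Iter 7: z = -0.1832 + -0.3274i, |z|^2 = 0.1407
Iter 8: z = -0.2050 + -0.3050i, |z|^2 = 0.1351
Iter 9: z = -0.1824 + -0.2999i, |z|^2 = 0.1232
Iter 10: z = -0.1881 + -0.3156i, |z|^2 = 0.1350
Iter 11: z = -0.1956 + -0.3063i, |z|^2 = 0.1321
Iter 12: z = -0.1870 + -0.3052i, |z|^2 = 0.1281
Iter 13: z = -0.1896 + -0.3109i, |z|^2 = 0.1326
Iter 14: z = -0.1921 + -0.3071i, |z|^2 = 0.1312
Iter 15: z = -0.1888 + -0.3070i, |z|^2 = 0.1299
Iter 16: z = -0.1900 + -0.3091i, |z|^2 = 0.1316
Iter 17: z = -0.1908 + -0.3075i, |z|^2 = 0.1310
Iter 18: z = -0.1896 + -0.3076i, |z|^2 = 0.1306
Iter 19: z = -0.1901 + -0.3084i, |z|^2 = 0.1312

Answer: 20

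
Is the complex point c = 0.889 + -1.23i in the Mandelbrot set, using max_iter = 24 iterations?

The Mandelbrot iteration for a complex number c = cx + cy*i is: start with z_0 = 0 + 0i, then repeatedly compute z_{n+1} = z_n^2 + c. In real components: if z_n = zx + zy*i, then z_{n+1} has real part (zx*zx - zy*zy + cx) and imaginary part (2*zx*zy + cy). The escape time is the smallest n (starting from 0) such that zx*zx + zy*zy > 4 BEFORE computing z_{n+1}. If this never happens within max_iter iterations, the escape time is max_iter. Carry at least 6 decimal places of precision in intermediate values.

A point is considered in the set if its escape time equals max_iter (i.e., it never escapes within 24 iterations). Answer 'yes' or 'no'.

Answer: no

Derivation:
z_0 = 0 + 0i, c = 0.8890 + -1.2300i
Iter 1: z = 0.8890 + -1.2300i, |z|^2 = 2.3032
Iter 2: z = 0.1664 + -3.4169i, |z|^2 = 11.7032
Escaped at iteration 2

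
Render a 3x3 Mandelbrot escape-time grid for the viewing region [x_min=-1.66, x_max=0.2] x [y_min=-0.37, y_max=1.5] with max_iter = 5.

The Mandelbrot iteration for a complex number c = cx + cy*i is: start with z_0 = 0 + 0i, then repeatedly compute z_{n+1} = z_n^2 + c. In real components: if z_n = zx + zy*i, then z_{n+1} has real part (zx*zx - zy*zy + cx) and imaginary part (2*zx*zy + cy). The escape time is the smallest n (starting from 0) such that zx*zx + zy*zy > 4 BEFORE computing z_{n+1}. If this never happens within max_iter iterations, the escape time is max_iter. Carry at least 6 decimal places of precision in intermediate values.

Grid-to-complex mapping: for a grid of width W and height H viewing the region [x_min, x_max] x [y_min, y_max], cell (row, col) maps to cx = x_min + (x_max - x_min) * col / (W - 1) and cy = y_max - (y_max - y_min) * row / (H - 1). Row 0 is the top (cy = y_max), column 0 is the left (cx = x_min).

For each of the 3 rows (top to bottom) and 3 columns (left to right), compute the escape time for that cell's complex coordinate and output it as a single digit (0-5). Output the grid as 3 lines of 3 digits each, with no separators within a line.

Answer: 122
355
455

Derivation:
(row=0, col=0): c = -1.6600 + 1.5000i → escape time 1
(row=0, col=1): c = -0.7300 + 1.5000i → escape time 2
(row=0, col=2): c = 0.2000 + 1.5000i → escape time 2
(row=1, col=0): c = -1.6600 + 0.5650i → escape time 3
(row=1, col=1): c = -0.7300 + 0.5650i → escape time 5
(row=1, col=2): c = 0.2000 + 0.5650i → escape time 5
(row=2, col=0): c = -1.6600 + -0.3700i → escape time 4
(row=2, col=1): c = -0.7300 + -0.3700i → escape time 5
(row=2, col=2): c = 0.2000 + -0.3700i → escape time 5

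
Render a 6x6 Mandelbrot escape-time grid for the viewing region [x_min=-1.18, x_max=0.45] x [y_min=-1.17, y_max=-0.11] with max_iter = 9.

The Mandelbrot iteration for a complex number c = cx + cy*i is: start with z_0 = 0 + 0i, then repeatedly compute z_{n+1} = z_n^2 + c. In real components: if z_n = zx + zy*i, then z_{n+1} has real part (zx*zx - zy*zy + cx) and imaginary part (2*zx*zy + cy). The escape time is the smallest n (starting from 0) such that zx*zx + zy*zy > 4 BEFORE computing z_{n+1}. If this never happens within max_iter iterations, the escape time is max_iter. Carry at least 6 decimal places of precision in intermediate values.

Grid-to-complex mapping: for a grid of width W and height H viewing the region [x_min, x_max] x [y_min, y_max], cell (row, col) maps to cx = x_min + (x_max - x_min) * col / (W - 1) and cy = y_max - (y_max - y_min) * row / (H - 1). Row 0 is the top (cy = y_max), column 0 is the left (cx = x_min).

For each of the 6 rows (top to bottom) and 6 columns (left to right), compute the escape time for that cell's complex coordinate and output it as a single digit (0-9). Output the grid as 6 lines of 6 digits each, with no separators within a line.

Answer: 999996
999999
459995
346974
334843
333432

Derivation:
(row=0, col=0): c = -1.1800 + -0.1100i → escape time 9
(row=0, col=1): c = -0.8540 + -0.1100i → escape time 9
(row=0, col=2): c = -0.5280 + -0.1100i → escape time 9
(row=0, col=3): c = -0.2020 + -0.1100i → escape time 9
(row=0, col=4): c = 0.1240 + -0.1100i → escape time 9
(row=0, col=5): c = 0.4500 + -0.1100i → escape time 6
(row=1, col=0): c = -1.1800 + -0.3220i → escape time 9
(row=1, col=1): c = -0.8540 + -0.3220i → escape time 9
(row=1, col=2): c = -0.5280 + -0.3220i → escape time 9
(row=1, col=3): c = -0.2020 + -0.3220i → escape time 9
(row=1, col=4): c = 0.1240 + -0.3220i → escape time 9
(row=1, col=5): c = 0.4500 + -0.3220i → escape time 9
(row=2, col=0): c = -1.1800 + -0.5340i → escape time 4
(row=2, col=1): c = -0.8540 + -0.5340i → escape time 5
(row=2, col=2): c = -0.5280 + -0.5340i → escape time 9
(row=2, col=3): c = -0.2020 + -0.5340i → escape time 9
(row=2, col=4): c = 0.1240 + -0.5340i → escape time 9
(row=2, col=5): c = 0.4500 + -0.5340i → escape time 5
(row=3, col=0): c = -1.1800 + -0.7460i → escape time 3
(row=3, col=1): c = -0.8540 + -0.7460i → escape time 4
(row=3, col=2): c = -0.5280 + -0.7460i → escape time 6
(row=3, col=3): c = -0.2020 + -0.7460i → escape time 9
(row=3, col=4): c = 0.1240 + -0.7460i → escape time 7
(row=3, col=5): c = 0.4500 + -0.7460i → escape time 4
(row=4, col=0): c = -1.1800 + -0.9580i → escape time 3
(row=4, col=1): c = -0.8540 + -0.9580i → escape time 3
(row=4, col=2): c = -0.5280 + -0.9580i → escape time 4
(row=4, col=3): c = -0.2020 + -0.9580i → escape time 8
(row=4, col=4): c = 0.1240 + -0.9580i → escape time 4
(row=4, col=5): c = 0.4500 + -0.9580i → escape time 3
(row=5, col=0): c = -1.1800 + -1.1700i → escape time 3
(row=5, col=1): c = -0.8540 + -1.1700i → escape time 3
(row=5, col=2): c = -0.5280 + -1.1700i → escape time 3
(row=5, col=3): c = -0.2020 + -1.1700i → escape time 4
(row=5, col=4): c = 0.1240 + -1.1700i → escape time 3
(row=5, col=5): c = 0.4500 + -1.1700i → escape time 2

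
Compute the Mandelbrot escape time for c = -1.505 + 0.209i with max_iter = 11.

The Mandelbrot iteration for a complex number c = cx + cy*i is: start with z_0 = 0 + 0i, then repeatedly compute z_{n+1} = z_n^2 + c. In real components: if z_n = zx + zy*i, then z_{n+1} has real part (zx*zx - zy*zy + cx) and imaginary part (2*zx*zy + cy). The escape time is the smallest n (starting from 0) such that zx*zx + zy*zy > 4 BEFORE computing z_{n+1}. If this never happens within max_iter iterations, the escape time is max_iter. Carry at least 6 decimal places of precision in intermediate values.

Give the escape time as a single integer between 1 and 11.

Answer: 5

Derivation:
z_0 = 0 + 0i, c = -1.5050 + 0.2090i
Iter 1: z = -1.5050 + 0.2090i, |z|^2 = 2.3087
Iter 2: z = 0.7163 + -0.4201i, |z|^2 = 0.6896
Iter 3: z = -1.1683 + -0.3929i, |z|^2 = 1.5193
Iter 4: z = -0.2943 + 1.1270i, |z|^2 = 1.3567
Iter 5: z = -2.6884 + -0.4544i, |z|^2 = 7.4342
Escaped at iteration 5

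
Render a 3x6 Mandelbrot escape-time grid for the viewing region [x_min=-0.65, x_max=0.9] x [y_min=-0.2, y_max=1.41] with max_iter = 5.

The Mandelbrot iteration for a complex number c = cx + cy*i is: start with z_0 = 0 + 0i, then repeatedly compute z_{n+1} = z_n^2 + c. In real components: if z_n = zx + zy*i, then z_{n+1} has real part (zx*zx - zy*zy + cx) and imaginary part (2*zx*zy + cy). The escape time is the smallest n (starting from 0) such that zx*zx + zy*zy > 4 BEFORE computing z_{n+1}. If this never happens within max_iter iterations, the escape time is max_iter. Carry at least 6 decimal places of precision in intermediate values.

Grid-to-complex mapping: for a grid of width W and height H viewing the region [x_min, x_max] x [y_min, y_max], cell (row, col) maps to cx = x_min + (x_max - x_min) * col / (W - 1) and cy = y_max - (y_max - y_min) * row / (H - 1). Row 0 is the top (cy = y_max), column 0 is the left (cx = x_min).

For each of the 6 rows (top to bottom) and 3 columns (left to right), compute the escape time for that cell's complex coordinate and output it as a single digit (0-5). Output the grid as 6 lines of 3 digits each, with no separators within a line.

(row=0, col=0): c = -0.6500 + 1.4100i → escape time 2
(row=0, col=1): c = 0.1250 + 1.4100i → escape time 2
(row=0, col=2): c = 0.9000 + 1.4100i → escape time 2
(row=1, col=0): c = -0.6500 + 1.0880i → escape time 3
(row=1, col=1): c = 0.1250 + 1.0880i → escape time 4
(row=1, col=2): c = 0.9000 + 1.0880i → escape time 2
(row=2, col=0): c = -0.6500 + 0.7660i → escape time 4
(row=2, col=1): c = 0.1250 + 0.7660i → escape time 5
(row=2, col=2): c = 0.9000 + 0.7660i → escape time 2
(row=3, col=0): c = -0.6500 + 0.4440i → escape time 5
(row=3, col=1): c = 0.1250 + 0.4440i → escape time 5
(row=3, col=2): c = 0.9000 + 0.4440i → escape time 3
(row=4, col=0): c = -0.6500 + 0.1220i → escape time 5
(row=4, col=1): c = 0.1250 + 0.1220i → escape time 5
(row=4, col=2): c = 0.9000 + 0.1220i → escape time 3
(row=5, col=0): c = -0.6500 + -0.2000i → escape time 5
(row=5, col=1): c = 0.1250 + -0.2000i → escape time 5
(row=5, col=2): c = 0.9000 + -0.2000i → escape time 3

Answer: 222
342
452
553
553
553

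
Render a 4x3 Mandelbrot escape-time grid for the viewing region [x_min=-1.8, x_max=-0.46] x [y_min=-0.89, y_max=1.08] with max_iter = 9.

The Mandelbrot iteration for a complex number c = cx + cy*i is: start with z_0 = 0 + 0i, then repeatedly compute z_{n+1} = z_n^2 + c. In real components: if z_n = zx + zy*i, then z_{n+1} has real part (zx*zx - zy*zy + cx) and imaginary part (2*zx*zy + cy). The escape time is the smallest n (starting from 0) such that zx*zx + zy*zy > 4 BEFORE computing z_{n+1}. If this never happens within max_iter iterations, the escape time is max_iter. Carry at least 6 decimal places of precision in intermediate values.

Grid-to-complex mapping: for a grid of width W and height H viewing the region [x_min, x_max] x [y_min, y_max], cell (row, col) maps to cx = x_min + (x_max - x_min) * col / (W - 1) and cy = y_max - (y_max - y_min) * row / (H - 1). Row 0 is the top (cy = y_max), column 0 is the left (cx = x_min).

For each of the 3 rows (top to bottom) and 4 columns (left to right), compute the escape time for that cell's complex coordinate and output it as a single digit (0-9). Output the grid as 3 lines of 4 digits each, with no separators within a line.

Answer: 1334
4999
1335

Derivation:
(row=0, col=0): c = -1.8000 + 1.0800i → escape time 1
(row=0, col=1): c = -1.3533 + 1.0800i → escape time 3
(row=0, col=2): c = -0.9067 + 1.0800i → escape time 3
(row=0, col=3): c = -0.4600 + 1.0800i → escape time 4
(row=1, col=0): c = -1.8000 + 0.0950i → escape time 4
(row=1, col=1): c = -1.3533 + 0.0950i → escape time 9
(row=1, col=2): c = -0.9067 + 0.0950i → escape time 9
(row=1, col=3): c = -0.4600 + 0.0950i → escape time 9
(row=2, col=0): c = -1.8000 + -0.8900i → escape time 1
(row=2, col=1): c = -1.3533 + -0.8900i → escape time 3
(row=2, col=2): c = -0.9067 + -0.8900i → escape time 3
(row=2, col=3): c = -0.4600 + -0.8900i → escape time 5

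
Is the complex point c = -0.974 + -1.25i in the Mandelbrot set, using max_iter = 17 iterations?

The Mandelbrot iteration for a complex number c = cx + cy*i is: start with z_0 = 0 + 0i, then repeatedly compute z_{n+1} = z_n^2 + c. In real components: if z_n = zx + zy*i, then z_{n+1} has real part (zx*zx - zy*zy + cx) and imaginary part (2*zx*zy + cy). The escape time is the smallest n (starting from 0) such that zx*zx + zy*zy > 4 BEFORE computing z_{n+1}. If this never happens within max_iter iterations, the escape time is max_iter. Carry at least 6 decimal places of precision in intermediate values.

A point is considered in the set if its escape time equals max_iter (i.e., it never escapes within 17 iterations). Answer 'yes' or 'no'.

Answer: no

Derivation:
z_0 = 0 + 0i, c = -0.9740 + -1.2500i
Iter 1: z = -0.9740 + -1.2500i, |z|^2 = 2.5112
Iter 2: z = -1.5878 + 1.1850i, |z|^2 = 3.9254
Iter 3: z = 0.1430 + -5.0131i, |z|^2 = 25.1520
Escaped at iteration 3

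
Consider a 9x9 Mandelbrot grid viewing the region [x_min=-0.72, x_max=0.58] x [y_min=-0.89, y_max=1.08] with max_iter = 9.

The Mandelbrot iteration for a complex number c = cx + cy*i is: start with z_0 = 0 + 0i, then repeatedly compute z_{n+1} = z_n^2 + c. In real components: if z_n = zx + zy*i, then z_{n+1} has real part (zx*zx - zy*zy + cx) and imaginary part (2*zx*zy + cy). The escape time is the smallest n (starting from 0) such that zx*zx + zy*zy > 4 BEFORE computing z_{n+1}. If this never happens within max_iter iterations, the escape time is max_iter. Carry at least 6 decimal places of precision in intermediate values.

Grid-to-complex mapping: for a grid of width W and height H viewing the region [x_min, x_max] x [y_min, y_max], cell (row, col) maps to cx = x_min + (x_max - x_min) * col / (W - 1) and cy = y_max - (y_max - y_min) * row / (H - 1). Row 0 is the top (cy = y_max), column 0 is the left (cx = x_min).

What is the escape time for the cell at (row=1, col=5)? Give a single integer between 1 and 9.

Answer: 6

Derivation:
z_0 = 0 + 0i, c = 0.0925 + 0.8337i
Iter 1: z = 0.0925 + 0.8337i, |z|^2 = 0.7037
Iter 2: z = -0.5941 + 0.9880i, |z|^2 = 1.3291
Iter 3: z = -0.5307 + -0.3402i, |z|^2 = 0.3973
Iter 4: z = 0.2584 + 1.1948i, |z|^2 = 1.4943
Iter 5: z = -1.2682 + 1.4513i, |z|^2 = 3.7147
Iter 6: z = -0.4054 + -2.8474i, |z|^2 = 8.2720
Escaped at iteration 6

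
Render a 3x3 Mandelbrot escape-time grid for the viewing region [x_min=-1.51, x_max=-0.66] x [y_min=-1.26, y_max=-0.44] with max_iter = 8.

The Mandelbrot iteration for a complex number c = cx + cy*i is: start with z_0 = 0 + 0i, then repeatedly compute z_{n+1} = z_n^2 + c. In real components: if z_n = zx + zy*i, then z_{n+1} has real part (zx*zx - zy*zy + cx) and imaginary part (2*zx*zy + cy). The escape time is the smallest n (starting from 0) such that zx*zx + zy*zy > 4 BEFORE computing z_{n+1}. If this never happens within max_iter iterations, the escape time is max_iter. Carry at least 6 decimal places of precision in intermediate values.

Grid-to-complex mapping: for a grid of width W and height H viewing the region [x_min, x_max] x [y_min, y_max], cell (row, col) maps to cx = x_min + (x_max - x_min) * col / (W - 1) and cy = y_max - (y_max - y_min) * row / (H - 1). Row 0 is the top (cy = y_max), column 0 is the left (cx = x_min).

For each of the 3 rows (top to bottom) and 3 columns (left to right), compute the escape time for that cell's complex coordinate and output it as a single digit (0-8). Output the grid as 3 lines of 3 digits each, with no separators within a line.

Answer: 368
334
223

Derivation:
(row=0, col=0): c = -1.5100 + -0.4400i → escape time 3
(row=0, col=1): c = -1.0850 + -0.4400i → escape time 6
(row=0, col=2): c = -0.6600 + -0.4400i → escape time 8
(row=1, col=0): c = -1.5100 + -0.8500i → escape time 3
(row=1, col=1): c = -1.0850 + -0.8500i → escape time 3
(row=1, col=2): c = -0.6600 + -0.8500i → escape time 4
(row=2, col=0): c = -1.5100 + -1.2600i → escape time 2
(row=2, col=1): c = -1.0850 + -1.2600i → escape time 2
(row=2, col=2): c = -0.6600 + -1.2600i → escape time 3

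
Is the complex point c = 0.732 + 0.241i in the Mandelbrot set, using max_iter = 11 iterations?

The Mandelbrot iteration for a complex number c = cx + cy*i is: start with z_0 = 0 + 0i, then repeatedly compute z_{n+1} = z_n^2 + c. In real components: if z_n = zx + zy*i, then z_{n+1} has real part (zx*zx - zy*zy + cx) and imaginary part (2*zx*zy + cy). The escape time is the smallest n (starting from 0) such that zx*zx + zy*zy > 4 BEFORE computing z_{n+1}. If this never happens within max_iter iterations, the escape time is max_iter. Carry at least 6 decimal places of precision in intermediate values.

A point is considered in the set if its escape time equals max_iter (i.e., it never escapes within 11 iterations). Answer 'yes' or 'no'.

z_0 = 0 + 0i, c = 0.7320 + 0.2410i
Iter 1: z = 0.7320 + 0.2410i, |z|^2 = 0.5939
Iter 2: z = 1.2097 + 0.5938i, |z|^2 = 1.8161
Iter 3: z = 1.8429 + 1.6777i, |z|^2 = 6.2109
Escaped at iteration 3

Answer: no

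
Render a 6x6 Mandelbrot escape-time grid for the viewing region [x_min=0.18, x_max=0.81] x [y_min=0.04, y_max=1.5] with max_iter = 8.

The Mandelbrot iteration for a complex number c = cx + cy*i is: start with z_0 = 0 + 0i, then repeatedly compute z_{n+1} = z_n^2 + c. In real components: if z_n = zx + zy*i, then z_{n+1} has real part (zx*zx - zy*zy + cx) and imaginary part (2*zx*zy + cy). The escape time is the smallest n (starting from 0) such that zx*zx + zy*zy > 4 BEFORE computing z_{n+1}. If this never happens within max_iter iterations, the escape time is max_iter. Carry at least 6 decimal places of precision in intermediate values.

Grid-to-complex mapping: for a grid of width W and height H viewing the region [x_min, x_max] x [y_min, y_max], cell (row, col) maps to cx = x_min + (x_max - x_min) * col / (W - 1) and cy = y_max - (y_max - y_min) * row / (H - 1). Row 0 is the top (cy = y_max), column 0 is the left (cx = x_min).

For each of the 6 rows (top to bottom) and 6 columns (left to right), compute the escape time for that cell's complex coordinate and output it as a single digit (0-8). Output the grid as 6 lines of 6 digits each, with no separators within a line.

(row=0, col=0): c = 0.1800 + 1.5000i → escape time 2
(row=0, col=1): c = 0.3060 + 1.5000i → escape time 2
(row=0, col=2): c = 0.4320 + 1.5000i → escape time 2
(row=0, col=3): c = 0.5580 + 1.5000i → escape time 2
(row=0, col=4): c = 0.6840 + 1.5000i → escape time 2
(row=0, col=5): c = 0.8100 + 1.5000i → escape time 2
(row=1, col=0): c = 0.1800 + 1.2080i → escape time 2
(row=1, col=1): c = 0.3060 + 1.2080i → escape time 2
(row=1, col=2): c = 0.4320 + 1.2080i → escape time 2
(row=1, col=3): c = 0.5580 + 1.2080i → escape time 2
(row=1, col=4): c = 0.6840 + 1.2080i → escape time 2
(row=1, col=5): c = 0.8100 + 1.2080i → escape time 2
(row=2, col=0): c = 0.1800 + 0.9160i → escape time 4
(row=2, col=1): c = 0.3060 + 0.9160i → escape time 4
(row=2, col=2): c = 0.4320 + 0.9160i → escape time 3
(row=2, col=3): c = 0.5580 + 0.9160i → escape time 3
(row=2, col=4): c = 0.6840 + 0.9160i → escape time 2
(row=2, col=5): c = 0.8100 + 0.9160i → escape time 2
(row=3, col=0): c = 0.1800 + 0.6240i → escape time 8
(row=3, col=1): c = 0.3060 + 0.6240i → escape time 8
(row=3, col=2): c = 0.4320 + 0.6240i → escape time 6
(row=3, col=3): c = 0.5580 + 0.6240i → escape time 3
(row=3, col=4): c = 0.6840 + 0.6240i → escape time 3
(row=3, col=5): c = 0.8100 + 0.6240i → escape time 3
(row=4, col=0): c = 0.1800 + 0.3320i → escape time 8
(row=4, col=1): c = 0.3060 + 0.3320i → escape time 8
(row=4, col=2): c = 0.4320 + 0.3320i → escape time 8
(row=4, col=3): c = 0.5580 + 0.3320i → escape time 4
(row=4, col=4): c = 0.6840 + 0.3320i → escape time 3
(row=4, col=5): c = 0.8100 + 0.3320i → escape time 3
(row=5, col=0): c = 0.1800 + 0.0400i → escape time 8
(row=5, col=1): c = 0.3060 + 0.0400i → escape time 8
(row=5, col=2): c = 0.4320 + 0.0400i → escape time 6
(row=5, col=3): c = 0.5580 + 0.0400i → escape time 4
(row=5, col=4): c = 0.6840 + 0.0400i → escape time 3
(row=5, col=5): c = 0.8100 + 0.0400i → escape time 3

Answer: 222222
222222
443322
886333
888433
886433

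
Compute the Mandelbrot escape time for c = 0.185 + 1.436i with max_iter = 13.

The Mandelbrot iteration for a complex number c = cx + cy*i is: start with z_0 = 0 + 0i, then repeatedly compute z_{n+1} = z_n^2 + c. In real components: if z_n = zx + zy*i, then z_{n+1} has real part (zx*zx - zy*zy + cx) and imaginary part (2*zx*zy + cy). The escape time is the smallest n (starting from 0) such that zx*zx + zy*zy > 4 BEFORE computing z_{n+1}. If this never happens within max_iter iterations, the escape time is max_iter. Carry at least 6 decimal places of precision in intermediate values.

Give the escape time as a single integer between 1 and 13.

Answer: 2

Derivation:
z_0 = 0 + 0i, c = 0.1850 + 1.4360i
Iter 1: z = 0.1850 + 1.4360i, |z|^2 = 2.0963
Iter 2: z = -1.8429 + 1.9673i, |z|^2 = 7.2665
Escaped at iteration 2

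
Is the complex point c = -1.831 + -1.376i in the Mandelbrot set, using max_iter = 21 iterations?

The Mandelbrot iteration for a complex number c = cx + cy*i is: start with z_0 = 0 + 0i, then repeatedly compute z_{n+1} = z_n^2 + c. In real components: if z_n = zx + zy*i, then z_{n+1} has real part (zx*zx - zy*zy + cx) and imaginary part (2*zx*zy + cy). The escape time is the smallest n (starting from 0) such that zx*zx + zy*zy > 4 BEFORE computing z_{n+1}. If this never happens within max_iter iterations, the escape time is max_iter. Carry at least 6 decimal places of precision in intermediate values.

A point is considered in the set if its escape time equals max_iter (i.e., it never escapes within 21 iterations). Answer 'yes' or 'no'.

Answer: no

Derivation:
z_0 = 0 + 0i, c = -1.8310 + -1.3760i
Iter 1: z = -1.8310 + -1.3760i, |z|^2 = 5.2459
Escaped at iteration 1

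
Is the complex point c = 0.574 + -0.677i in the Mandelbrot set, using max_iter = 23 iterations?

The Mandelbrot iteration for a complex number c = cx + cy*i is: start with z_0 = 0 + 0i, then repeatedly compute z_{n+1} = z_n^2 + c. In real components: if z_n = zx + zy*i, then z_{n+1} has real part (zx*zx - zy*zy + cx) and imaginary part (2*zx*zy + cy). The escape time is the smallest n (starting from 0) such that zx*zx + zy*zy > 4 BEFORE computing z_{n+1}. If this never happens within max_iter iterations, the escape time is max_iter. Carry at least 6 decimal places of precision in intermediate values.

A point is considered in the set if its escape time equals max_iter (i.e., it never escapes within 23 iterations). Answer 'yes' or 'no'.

z_0 = 0 + 0i, c = 0.5740 + -0.6770i
Iter 1: z = 0.5740 + -0.6770i, |z|^2 = 0.7878
Iter 2: z = 0.4451 + -1.4542i, |z|^2 = 2.3128
Iter 3: z = -1.3425 + -1.9717i, |z|^2 = 5.6898
Escaped at iteration 3

Answer: no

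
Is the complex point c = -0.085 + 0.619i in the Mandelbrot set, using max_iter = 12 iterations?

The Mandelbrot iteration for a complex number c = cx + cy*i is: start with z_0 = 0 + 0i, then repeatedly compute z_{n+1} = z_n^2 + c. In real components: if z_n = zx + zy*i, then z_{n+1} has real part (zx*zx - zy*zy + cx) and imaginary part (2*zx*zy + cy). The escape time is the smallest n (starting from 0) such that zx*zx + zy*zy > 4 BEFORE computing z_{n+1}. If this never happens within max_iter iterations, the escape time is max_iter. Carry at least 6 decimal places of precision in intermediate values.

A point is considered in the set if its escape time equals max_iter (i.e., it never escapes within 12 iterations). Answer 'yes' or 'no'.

Answer: yes

Derivation:
z_0 = 0 + 0i, c = -0.0850 + 0.6190i
Iter 1: z = -0.0850 + 0.6190i, |z|^2 = 0.3904
Iter 2: z = -0.4609 + 0.5138i, |z|^2 = 0.4764
Iter 3: z = -0.1365 + 0.1454i, |z|^2 = 0.0398
Iter 4: z = -0.0875 + 0.5793i, |z|^2 = 0.3433
Iter 5: z = -0.4129 + 0.5176i, |z|^2 = 0.4385
Iter 6: z = -0.1824 + 0.1915i, |z|^2 = 0.0699
Iter 7: z = -0.0884 + 0.5491i, |z|^2 = 0.3094
Iter 8: z = -0.3787 + 0.5219i, |z|^2 = 0.4158
Iter 9: z = -0.2139 + 0.2237i, |z|^2 = 0.0958
Iter 10: z = -0.0893 + 0.5233i, |z|^2 = 0.2818
Iter 11: z = -0.3509 + 0.5256i, |z|^2 = 0.3994
Did not escape in 12 iterations → in set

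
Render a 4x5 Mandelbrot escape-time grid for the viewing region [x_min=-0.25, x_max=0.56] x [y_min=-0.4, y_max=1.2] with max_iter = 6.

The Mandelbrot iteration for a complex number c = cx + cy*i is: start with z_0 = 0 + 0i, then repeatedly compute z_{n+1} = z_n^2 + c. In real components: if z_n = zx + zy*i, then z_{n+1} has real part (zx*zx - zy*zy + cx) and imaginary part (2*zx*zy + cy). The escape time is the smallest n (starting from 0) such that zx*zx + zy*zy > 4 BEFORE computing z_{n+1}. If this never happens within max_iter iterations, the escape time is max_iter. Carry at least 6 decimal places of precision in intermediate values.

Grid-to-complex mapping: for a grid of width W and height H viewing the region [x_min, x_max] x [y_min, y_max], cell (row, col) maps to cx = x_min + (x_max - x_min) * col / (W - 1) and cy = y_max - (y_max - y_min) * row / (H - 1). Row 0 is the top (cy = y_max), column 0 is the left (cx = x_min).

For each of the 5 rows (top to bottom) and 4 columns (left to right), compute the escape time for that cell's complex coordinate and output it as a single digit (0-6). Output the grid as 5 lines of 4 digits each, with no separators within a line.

Answer: 3322
6653
6664
6664
6664

Derivation:
(row=0, col=0): c = -0.2500 + 1.2000i → escape time 3
(row=0, col=1): c = 0.0200 + 1.2000i → escape time 3
(row=0, col=2): c = 0.2900 + 1.2000i → escape time 2
(row=0, col=3): c = 0.5600 + 1.2000i → escape time 2
(row=1, col=0): c = -0.2500 + 0.8000i → escape time 6
(row=1, col=1): c = 0.0200 + 0.8000i → escape time 6
(row=1, col=2): c = 0.2900 + 0.8000i → escape time 5
(row=1, col=3): c = 0.5600 + 0.8000i → escape time 3
(row=2, col=0): c = -0.2500 + 0.4000i → escape time 6
(row=2, col=1): c = 0.0200 + 0.4000i → escape time 6
(row=2, col=2): c = 0.2900 + 0.4000i → escape time 6
(row=2, col=3): c = 0.5600 + 0.4000i → escape time 4
(row=3, col=0): c = -0.2500 + -0.0000i → escape time 6
(row=3, col=1): c = 0.0200 + -0.0000i → escape time 6
(row=3, col=2): c = 0.2900 + -0.0000i → escape time 6
(row=3, col=3): c = 0.5600 + -0.0000i → escape time 4
(row=4, col=0): c = -0.2500 + -0.4000i → escape time 6
(row=4, col=1): c = 0.0200 + -0.4000i → escape time 6
(row=4, col=2): c = 0.2900 + -0.4000i → escape time 6
(row=4, col=3): c = 0.5600 + -0.4000i → escape time 4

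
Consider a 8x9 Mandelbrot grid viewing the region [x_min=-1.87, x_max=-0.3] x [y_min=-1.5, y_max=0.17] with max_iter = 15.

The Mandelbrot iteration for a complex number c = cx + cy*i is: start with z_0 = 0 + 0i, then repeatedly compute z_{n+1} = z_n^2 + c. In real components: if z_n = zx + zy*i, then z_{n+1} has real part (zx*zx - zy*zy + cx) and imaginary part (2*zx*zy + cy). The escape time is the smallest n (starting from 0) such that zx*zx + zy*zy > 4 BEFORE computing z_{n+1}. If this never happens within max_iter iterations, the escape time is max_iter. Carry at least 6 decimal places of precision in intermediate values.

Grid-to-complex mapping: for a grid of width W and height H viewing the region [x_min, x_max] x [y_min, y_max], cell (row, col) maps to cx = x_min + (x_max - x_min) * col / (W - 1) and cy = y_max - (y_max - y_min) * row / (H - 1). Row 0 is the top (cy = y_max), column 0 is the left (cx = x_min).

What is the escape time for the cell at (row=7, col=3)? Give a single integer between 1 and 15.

z_0 = 0 + 0i, c = -1.1971 + -1.2913i
Iter 1: z = -1.1971 + -1.2913i, |z|^2 = 3.1005
Iter 2: z = -1.4313 + 1.8004i, |z|^2 = 5.2900
Escaped at iteration 2

Answer: 2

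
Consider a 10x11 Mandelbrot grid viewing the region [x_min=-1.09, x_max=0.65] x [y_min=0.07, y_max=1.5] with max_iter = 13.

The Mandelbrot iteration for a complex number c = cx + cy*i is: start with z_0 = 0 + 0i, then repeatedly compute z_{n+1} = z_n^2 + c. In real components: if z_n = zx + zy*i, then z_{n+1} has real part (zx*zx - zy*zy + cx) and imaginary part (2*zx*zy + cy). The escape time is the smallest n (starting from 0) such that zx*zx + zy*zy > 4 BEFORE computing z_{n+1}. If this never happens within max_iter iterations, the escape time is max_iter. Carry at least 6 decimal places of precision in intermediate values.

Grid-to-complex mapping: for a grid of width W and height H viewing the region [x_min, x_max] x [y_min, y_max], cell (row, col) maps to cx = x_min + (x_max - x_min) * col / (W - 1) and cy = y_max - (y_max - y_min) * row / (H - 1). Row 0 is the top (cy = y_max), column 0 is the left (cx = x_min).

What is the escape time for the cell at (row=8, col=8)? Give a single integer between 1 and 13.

Answer: 12

Derivation:
z_0 = 0 + 0i, c = 0.4567 + 0.3560i
Iter 1: z = 0.4567 + 0.3560i, |z|^2 = 0.3353
Iter 2: z = 0.5385 + 0.6811i, |z|^2 = 0.7539
Iter 3: z = 0.2827 + 1.0896i, |z|^2 = 1.2670
Iter 4: z = -0.6506 + 0.9720i, |z|^2 = 1.3679
Iter 5: z = -0.0648 + -0.9087i, |z|^2 = 0.8299
Iter 6: z = -0.3648 + 0.4737i, |z|^2 = 0.3575
Iter 7: z = 0.3653 + 0.0104i, |z|^2 = 0.1336
Iter 8: z = 0.5900 + 0.3636i, |z|^2 = 0.4803
Iter 9: z = 0.6726 + 0.7850i, |z|^2 = 1.0687
Iter 10: z = 0.2928 + 1.4121i, |z|^2 = 2.0797
Iter 11: z = -1.4516 + 1.1829i, |z|^2 = 3.5063
Iter 12: z = 1.1645 + -3.0781i, |z|^2 = 10.8310
Escaped at iteration 12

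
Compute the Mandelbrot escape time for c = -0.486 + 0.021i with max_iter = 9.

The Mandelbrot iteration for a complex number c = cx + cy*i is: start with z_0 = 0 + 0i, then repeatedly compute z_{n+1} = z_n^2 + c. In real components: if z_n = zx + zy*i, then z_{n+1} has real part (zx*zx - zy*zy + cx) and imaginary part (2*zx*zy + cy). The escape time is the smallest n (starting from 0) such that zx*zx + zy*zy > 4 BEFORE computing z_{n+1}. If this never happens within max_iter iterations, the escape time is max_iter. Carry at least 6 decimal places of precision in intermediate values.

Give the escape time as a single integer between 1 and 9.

Answer: 9

Derivation:
z_0 = 0 + 0i, c = -0.4860 + 0.0210i
Iter 1: z = -0.4860 + 0.0210i, |z|^2 = 0.2366
Iter 2: z = -0.2502 + 0.0006i, |z|^2 = 0.0626
Iter 3: z = -0.4234 + 0.0207i, |z|^2 = 0.1797
Iter 4: z = -0.3072 + 0.0035i, |z|^2 = 0.0944
Iter 5: z = -0.3917 + 0.0189i, |z|^2 = 0.1537
Iter 6: z = -0.3330 + 0.0062i, |z|^2 = 0.1109
Iter 7: z = -0.3752 + 0.0169i, |z|^2 = 0.1410
Iter 8: z = -0.3455 + 0.0084i, |z|^2 = 0.1195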